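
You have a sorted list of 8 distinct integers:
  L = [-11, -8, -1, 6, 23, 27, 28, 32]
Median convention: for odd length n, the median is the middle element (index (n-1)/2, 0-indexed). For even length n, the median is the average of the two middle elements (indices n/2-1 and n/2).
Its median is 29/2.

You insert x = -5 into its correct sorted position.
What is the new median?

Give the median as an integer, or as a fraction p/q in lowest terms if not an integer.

Answer: 6

Derivation:
Old list (sorted, length 8): [-11, -8, -1, 6, 23, 27, 28, 32]
Old median = 29/2
Insert x = -5
Old length even (8). Middle pair: indices 3,4 = 6,23.
New length odd (9). New median = single middle element.
x = -5: 2 elements are < x, 6 elements are > x.
New sorted list: [-11, -8, -5, -1, 6, 23, 27, 28, 32]
New median = 6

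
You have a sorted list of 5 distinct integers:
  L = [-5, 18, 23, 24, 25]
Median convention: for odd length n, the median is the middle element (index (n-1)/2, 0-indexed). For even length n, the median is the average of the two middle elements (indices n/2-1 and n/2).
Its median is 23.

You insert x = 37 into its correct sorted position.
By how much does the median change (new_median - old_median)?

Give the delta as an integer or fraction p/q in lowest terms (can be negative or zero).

Old median = 23
After inserting x = 37: new sorted = [-5, 18, 23, 24, 25, 37]
New median = 47/2
Delta = 47/2 - 23 = 1/2

Answer: 1/2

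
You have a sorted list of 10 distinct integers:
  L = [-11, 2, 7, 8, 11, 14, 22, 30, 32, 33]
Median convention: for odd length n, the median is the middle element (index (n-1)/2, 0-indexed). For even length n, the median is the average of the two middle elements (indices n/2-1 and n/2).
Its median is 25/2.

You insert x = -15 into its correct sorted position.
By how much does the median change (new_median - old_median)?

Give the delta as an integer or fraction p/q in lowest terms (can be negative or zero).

Answer: -3/2

Derivation:
Old median = 25/2
After inserting x = -15: new sorted = [-15, -11, 2, 7, 8, 11, 14, 22, 30, 32, 33]
New median = 11
Delta = 11 - 25/2 = -3/2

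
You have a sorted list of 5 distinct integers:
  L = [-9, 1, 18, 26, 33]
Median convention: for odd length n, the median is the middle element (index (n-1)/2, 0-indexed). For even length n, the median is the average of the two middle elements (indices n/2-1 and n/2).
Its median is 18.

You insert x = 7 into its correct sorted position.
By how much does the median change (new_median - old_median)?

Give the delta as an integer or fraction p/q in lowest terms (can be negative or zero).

Old median = 18
After inserting x = 7: new sorted = [-9, 1, 7, 18, 26, 33]
New median = 25/2
Delta = 25/2 - 18 = -11/2

Answer: -11/2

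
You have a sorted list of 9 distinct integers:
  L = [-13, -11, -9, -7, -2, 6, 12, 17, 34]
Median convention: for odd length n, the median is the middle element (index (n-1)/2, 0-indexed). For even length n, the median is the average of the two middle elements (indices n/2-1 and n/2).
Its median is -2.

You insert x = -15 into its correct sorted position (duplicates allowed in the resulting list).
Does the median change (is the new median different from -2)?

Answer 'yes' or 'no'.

Answer: yes

Derivation:
Old median = -2
Insert x = -15
New median = -9/2
Changed? yes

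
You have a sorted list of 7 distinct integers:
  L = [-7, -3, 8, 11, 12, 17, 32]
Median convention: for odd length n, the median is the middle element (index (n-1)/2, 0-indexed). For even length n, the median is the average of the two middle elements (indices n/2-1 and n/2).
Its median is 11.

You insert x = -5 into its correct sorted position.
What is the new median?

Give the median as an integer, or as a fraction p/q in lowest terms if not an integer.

Answer: 19/2

Derivation:
Old list (sorted, length 7): [-7, -3, 8, 11, 12, 17, 32]
Old median = 11
Insert x = -5
Old length odd (7). Middle was index 3 = 11.
New length even (8). New median = avg of two middle elements.
x = -5: 1 elements are < x, 6 elements are > x.
New sorted list: [-7, -5, -3, 8, 11, 12, 17, 32]
New median = 19/2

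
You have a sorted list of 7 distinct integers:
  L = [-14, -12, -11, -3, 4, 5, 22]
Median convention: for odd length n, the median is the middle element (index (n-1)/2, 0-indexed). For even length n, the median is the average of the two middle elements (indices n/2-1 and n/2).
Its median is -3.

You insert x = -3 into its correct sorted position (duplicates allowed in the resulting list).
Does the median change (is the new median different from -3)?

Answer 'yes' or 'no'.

Answer: no

Derivation:
Old median = -3
Insert x = -3
New median = -3
Changed? no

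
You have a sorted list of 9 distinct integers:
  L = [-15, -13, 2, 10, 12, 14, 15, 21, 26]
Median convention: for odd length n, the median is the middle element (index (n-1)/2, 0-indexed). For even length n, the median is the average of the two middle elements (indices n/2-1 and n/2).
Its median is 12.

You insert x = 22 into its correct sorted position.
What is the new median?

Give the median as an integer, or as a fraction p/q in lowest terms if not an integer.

Answer: 13

Derivation:
Old list (sorted, length 9): [-15, -13, 2, 10, 12, 14, 15, 21, 26]
Old median = 12
Insert x = 22
Old length odd (9). Middle was index 4 = 12.
New length even (10). New median = avg of two middle elements.
x = 22: 8 elements are < x, 1 elements are > x.
New sorted list: [-15, -13, 2, 10, 12, 14, 15, 21, 22, 26]
New median = 13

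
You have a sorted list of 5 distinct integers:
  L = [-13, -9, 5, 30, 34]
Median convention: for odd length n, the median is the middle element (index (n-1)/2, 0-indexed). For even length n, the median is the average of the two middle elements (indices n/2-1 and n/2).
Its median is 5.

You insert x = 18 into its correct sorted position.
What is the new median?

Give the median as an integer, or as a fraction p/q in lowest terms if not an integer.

Answer: 23/2

Derivation:
Old list (sorted, length 5): [-13, -9, 5, 30, 34]
Old median = 5
Insert x = 18
Old length odd (5). Middle was index 2 = 5.
New length even (6). New median = avg of two middle elements.
x = 18: 3 elements are < x, 2 elements are > x.
New sorted list: [-13, -9, 5, 18, 30, 34]
New median = 23/2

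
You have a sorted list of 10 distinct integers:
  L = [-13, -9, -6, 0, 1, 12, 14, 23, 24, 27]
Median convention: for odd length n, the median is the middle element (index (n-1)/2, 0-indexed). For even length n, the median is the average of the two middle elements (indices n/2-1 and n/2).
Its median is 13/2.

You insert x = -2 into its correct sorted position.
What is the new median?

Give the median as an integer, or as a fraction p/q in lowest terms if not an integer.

Answer: 1

Derivation:
Old list (sorted, length 10): [-13, -9, -6, 0, 1, 12, 14, 23, 24, 27]
Old median = 13/2
Insert x = -2
Old length even (10). Middle pair: indices 4,5 = 1,12.
New length odd (11). New median = single middle element.
x = -2: 3 elements are < x, 7 elements are > x.
New sorted list: [-13, -9, -6, -2, 0, 1, 12, 14, 23, 24, 27]
New median = 1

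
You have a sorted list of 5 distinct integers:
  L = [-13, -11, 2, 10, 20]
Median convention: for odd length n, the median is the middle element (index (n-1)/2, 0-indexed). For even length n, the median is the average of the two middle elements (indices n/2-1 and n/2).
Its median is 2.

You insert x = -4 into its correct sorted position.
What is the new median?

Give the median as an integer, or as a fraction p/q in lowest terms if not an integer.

Answer: -1

Derivation:
Old list (sorted, length 5): [-13, -11, 2, 10, 20]
Old median = 2
Insert x = -4
Old length odd (5). Middle was index 2 = 2.
New length even (6). New median = avg of two middle elements.
x = -4: 2 elements are < x, 3 elements are > x.
New sorted list: [-13, -11, -4, 2, 10, 20]
New median = -1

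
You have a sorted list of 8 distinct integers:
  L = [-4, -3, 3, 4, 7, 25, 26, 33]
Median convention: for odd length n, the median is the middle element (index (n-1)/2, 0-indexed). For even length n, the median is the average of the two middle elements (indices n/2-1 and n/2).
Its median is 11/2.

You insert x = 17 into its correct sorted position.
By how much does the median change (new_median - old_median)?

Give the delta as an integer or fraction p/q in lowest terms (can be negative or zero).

Answer: 3/2

Derivation:
Old median = 11/2
After inserting x = 17: new sorted = [-4, -3, 3, 4, 7, 17, 25, 26, 33]
New median = 7
Delta = 7 - 11/2 = 3/2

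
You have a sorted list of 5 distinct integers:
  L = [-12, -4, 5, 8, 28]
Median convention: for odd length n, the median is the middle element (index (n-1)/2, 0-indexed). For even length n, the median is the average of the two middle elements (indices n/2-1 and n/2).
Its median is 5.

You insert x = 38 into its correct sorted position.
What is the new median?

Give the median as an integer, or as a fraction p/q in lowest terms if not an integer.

Answer: 13/2

Derivation:
Old list (sorted, length 5): [-12, -4, 5, 8, 28]
Old median = 5
Insert x = 38
Old length odd (5). Middle was index 2 = 5.
New length even (6). New median = avg of two middle elements.
x = 38: 5 elements are < x, 0 elements are > x.
New sorted list: [-12, -4, 5, 8, 28, 38]
New median = 13/2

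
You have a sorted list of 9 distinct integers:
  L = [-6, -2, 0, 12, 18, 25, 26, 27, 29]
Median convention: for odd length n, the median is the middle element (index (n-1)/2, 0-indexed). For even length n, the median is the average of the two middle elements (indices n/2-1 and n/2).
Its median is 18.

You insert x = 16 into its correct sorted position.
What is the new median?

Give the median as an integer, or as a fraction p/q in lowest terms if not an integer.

Answer: 17

Derivation:
Old list (sorted, length 9): [-6, -2, 0, 12, 18, 25, 26, 27, 29]
Old median = 18
Insert x = 16
Old length odd (9). Middle was index 4 = 18.
New length even (10). New median = avg of two middle elements.
x = 16: 4 elements are < x, 5 elements are > x.
New sorted list: [-6, -2, 0, 12, 16, 18, 25, 26, 27, 29]
New median = 17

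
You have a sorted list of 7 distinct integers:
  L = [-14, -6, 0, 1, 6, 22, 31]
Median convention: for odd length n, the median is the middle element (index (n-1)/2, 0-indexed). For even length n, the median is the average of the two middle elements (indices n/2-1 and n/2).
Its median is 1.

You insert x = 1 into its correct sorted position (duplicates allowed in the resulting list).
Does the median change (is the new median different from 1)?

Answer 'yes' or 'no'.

Answer: no

Derivation:
Old median = 1
Insert x = 1
New median = 1
Changed? no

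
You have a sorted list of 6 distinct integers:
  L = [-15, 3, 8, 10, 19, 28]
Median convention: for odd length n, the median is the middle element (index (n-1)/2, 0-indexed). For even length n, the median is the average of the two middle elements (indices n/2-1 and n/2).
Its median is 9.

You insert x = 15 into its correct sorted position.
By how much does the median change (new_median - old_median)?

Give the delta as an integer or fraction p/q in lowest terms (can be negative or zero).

Answer: 1

Derivation:
Old median = 9
After inserting x = 15: new sorted = [-15, 3, 8, 10, 15, 19, 28]
New median = 10
Delta = 10 - 9 = 1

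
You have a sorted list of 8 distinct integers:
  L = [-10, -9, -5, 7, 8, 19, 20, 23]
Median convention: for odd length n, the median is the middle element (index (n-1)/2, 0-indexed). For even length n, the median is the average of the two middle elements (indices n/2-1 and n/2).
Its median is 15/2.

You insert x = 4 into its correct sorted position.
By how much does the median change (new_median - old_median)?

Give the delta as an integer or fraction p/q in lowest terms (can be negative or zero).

Old median = 15/2
After inserting x = 4: new sorted = [-10, -9, -5, 4, 7, 8, 19, 20, 23]
New median = 7
Delta = 7 - 15/2 = -1/2

Answer: -1/2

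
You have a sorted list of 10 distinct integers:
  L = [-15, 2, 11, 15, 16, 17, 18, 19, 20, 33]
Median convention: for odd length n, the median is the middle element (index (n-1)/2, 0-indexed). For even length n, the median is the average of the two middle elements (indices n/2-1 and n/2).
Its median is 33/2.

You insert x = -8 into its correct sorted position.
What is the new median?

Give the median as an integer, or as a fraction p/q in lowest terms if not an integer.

Old list (sorted, length 10): [-15, 2, 11, 15, 16, 17, 18, 19, 20, 33]
Old median = 33/2
Insert x = -8
Old length even (10). Middle pair: indices 4,5 = 16,17.
New length odd (11). New median = single middle element.
x = -8: 1 elements are < x, 9 elements are > x.
New sorted list: [-15, -8, 2, 11, 15, 16, 17, 18, 19, 20, 33]
New median = 16

Answer: 16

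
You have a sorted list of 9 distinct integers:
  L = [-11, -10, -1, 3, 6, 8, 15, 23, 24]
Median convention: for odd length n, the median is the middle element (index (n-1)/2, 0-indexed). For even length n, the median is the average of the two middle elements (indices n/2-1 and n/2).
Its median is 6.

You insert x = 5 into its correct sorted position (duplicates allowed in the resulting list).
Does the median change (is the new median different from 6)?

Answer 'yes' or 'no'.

Old median = 6
Insert x = 5
New median = 11/2
Changed? yes

Answer: yes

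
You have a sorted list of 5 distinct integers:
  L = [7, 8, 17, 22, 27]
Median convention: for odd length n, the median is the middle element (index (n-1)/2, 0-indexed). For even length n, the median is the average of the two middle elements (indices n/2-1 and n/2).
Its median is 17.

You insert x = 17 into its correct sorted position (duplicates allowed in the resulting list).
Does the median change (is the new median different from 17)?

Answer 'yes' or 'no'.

Old median = 17
Insert x = 17
New median = 17
Changed? no

Answer: no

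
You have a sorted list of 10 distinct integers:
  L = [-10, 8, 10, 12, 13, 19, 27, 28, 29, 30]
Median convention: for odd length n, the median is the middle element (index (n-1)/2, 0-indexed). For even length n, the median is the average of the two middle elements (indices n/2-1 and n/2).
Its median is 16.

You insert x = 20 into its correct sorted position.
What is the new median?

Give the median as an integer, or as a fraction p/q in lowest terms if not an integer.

Answer: 19

Derivation:
Old list (sorted, length 10): [-10, 8, 10, 12, 13, 19, 27, 28, 29, 30]
Old median = 16
Insert x = 20
Old length even (10). Middle pair: indices 4,5 = 13,19.
New length odd (11). New median = single middle element.
x = 20: 6 elements are < x, 4 elements are > x.
New sorted list: [-10, 8, 10, 12, 13, 19, 20, 27, 28, 29, 30]
New median = 19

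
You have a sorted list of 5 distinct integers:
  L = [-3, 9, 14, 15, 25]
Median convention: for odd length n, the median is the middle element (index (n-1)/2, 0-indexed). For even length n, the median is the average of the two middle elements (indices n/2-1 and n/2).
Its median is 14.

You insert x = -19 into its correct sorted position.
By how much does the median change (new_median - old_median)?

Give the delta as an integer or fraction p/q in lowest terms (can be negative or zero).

Old median = 14
After inserting x = -19: new sorted = [-19, -3, 9, 14, 15, 25]
New median = 23/2
Delta = 23/2 - 14 = -5/2

Answer: -5/2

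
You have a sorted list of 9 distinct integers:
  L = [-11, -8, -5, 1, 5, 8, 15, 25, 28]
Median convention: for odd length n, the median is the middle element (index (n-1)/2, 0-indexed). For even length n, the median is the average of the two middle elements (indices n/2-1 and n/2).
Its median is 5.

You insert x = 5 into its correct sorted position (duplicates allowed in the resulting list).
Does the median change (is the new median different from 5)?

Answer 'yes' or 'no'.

Old median = 5
Insert x = 5
New median = 5
Changed? no

Answer: no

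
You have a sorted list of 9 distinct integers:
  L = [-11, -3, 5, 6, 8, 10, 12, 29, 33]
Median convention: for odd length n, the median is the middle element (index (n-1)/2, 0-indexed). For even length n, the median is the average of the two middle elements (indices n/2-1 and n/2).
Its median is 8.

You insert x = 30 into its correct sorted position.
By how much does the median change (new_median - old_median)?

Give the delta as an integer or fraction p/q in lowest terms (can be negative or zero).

Old median = 8
After inserting x = 30: new sorted = [-11, -3, 5, 6, 8, 10, 12, 29, 30, 33]
New median = 9
Delta = 9 - 8 = 1

Answer: 1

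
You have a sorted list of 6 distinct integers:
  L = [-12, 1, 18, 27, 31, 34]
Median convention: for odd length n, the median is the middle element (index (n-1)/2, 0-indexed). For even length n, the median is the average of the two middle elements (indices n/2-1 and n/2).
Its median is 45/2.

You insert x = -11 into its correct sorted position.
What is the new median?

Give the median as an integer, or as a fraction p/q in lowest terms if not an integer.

Answer: 18

Derivation:
Old list (sorted, length 6): [-12, 1, 18, 27, 31, 34]
Old median = 45/2
Insert x = -11
Old length even (6). Middle pair: indices 2,3 = 18,27.
New length odd (7). New median = single middle element.
x = -11: 1 elements are < x, 5 elements are > x.
New sorted list: [-12, -11, 1, 18, 27, 31, 34]
New median = 18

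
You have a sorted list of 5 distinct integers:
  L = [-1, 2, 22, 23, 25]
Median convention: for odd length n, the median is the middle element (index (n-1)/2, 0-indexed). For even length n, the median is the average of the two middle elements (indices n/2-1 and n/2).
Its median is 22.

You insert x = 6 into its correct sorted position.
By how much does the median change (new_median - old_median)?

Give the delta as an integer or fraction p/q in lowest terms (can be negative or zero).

Answer: -8

Derivation:
Old median = 22
After inserting x = 6: new sorted = [-1, 2, 6, 22, 23, 25]
New median = 14
Delta = 14 - 22 = -8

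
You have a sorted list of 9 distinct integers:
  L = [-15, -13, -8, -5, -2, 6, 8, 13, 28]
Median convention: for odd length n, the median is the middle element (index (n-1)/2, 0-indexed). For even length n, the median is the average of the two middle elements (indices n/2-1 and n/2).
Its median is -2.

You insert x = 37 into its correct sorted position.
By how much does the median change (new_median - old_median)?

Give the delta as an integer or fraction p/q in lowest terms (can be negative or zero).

Answer: 4

Derivation:
Old median = -2
After inserting x = 37: new sorted = [-15, -13, -8, -5, -2, 6, 8, 13, 28, 37]
New median = 2
Delta = 2 - -2 = 4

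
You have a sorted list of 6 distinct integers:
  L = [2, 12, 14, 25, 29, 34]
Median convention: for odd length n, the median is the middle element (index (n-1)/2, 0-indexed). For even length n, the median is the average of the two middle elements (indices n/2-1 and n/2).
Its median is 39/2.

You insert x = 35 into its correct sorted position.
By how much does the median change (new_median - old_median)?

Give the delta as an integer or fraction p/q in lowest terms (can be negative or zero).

Old median = 39/2
After inserting x = 35: new sorted = [2, 12, 14, 25, 29, 34, 35]
New median = 25
Delta = 25 - 39/2 = 11/2

Answer: 11/2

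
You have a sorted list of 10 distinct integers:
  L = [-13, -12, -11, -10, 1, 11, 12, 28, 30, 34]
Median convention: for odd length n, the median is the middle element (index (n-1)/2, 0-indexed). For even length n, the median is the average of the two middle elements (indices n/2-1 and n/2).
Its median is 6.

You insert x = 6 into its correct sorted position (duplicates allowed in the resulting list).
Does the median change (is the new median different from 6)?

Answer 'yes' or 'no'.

Old median = 6
Insert x = 6
New median = 6
Changed? no

Answer: no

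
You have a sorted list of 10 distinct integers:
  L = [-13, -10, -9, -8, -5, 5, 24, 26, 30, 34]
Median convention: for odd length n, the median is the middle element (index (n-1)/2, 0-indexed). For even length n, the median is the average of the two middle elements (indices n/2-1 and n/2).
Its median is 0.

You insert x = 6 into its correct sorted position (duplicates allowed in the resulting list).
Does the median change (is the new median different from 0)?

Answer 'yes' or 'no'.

Answer: yes

Derivation:
Old median = 0
Insert x = 6
New median = 5
Changed? yes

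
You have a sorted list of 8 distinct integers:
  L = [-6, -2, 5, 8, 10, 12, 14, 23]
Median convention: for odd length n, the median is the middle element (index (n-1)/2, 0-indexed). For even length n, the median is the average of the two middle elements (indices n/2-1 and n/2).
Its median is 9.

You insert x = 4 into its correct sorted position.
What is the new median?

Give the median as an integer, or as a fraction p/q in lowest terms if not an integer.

Answer: 8

Derivation:
Old list (sorted, length 8): [-6, -2, 5, 8, 10, 12, 14, 23]
Old median = 9
Insert x = 4
Old length even (8). Middle pair: indices 3,4 = 8,10.
New length odd (9). New median = single middle element.
x = 4: 2 elements are < x, 6 elements are > x.
New sorted list: [-6, -2, 4, 5, 8, 10, 12, 14, 23]
New median = 8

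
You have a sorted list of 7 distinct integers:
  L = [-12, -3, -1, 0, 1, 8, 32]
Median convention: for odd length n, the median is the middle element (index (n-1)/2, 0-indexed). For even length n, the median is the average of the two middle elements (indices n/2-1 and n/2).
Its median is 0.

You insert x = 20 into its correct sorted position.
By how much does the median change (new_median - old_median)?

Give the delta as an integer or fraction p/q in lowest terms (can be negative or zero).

Old median = 0
After inserting x = 20: new sorted = [-12, -3, -1, 0, 1, 8, 20, 32]
New median = 1/2
Delta = 1/2 - 0 = 1/2

Answer: 1/2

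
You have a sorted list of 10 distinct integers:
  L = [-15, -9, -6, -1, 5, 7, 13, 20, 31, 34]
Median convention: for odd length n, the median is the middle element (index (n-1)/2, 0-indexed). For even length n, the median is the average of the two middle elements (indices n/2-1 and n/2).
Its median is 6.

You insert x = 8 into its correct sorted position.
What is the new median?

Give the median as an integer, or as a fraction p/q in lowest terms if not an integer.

Old list (sorted, length 10): [-15, -9, -6, -1, 5, 7, 13, 20, 31, 34]
Old median = 6
Insert x = 8
Old length even (10). Middle pair: indices 4,5 = 5,7.
New length odd (11). New median = single middle element.
x = 8: 6 elements are < x, 4 elements are > x.
New sorted list: [-15, -9, -6, -1, 5, 7, 8, 13, 20, 31, 34]
New median = 7

Answer: 7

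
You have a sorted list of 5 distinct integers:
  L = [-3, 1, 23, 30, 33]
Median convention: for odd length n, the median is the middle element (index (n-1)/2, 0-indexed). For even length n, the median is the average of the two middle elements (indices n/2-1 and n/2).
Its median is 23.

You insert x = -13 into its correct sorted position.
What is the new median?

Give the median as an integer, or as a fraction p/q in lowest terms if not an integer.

Old list (sorted, length 5): [-3, 1, 23, 30, 33]
Old median = 23
Insert x = -13
Old length odd (5). Middle was index 2 = 23.
New length even (6). New median = avg of two middle elements.
x = -13: 0 elements are < x, 5 elements are > x.
New sorted list: [-13, -3, 1, 23, 30, 33]
New median = 12

Answer: 12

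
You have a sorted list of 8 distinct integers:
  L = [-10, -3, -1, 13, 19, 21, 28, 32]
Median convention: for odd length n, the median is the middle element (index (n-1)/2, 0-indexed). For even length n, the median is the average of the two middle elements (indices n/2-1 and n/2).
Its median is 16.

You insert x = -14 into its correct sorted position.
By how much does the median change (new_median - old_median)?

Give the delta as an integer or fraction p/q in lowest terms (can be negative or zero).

Answer: -3

Derivation:
Old median = 16
After inserting x = -14: new sorted = [-14, -10, -3, -1, 13, 19, 21, 28, 32]
New median = 13
Delta = 13 - 16 = -3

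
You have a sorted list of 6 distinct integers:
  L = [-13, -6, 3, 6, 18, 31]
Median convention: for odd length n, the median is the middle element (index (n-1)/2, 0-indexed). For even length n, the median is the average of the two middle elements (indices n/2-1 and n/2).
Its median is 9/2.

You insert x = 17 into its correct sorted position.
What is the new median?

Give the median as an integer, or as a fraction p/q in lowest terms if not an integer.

Answer: 6

Derivation:
Old list (sorted, length 6): [-13, -6, 3, 6, 18, 31]
Old median = 9/2
Insert x = 17
Old length even (6). Middle pair: indices 2,3 = 3,6.
New length odd (7). New median = single middle element.
x = 17: 4 elements are < x, 2 elements are > x.
New sorted list: [-13, -6, 3, 6, 17, 18, 31]
New median = 6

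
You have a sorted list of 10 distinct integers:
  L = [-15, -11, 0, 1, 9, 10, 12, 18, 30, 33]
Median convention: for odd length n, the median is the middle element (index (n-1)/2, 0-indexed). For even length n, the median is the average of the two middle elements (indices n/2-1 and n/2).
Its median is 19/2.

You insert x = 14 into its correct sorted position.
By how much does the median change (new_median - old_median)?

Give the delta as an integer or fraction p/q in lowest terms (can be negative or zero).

Answer: 1/2

Derivation:
Old median = 19/2
After inserting x = 14: new sorted = [-15, -11, 0, 1, 9, 10, 12, 14, 18, 30, 33]
New median = 10
Delta = 10 - 19/2 = 1/2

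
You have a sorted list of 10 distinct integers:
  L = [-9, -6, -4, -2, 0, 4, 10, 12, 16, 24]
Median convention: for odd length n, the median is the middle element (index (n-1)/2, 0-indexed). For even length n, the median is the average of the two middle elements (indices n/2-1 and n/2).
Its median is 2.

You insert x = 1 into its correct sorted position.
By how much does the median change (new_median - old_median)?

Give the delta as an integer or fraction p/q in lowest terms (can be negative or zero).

Answer: -1

Derivation:
Old median = 2
After inserting x = 1: new sorted = [-9, -6, -4, -2, 0, 1, 4, 10, 12, 16, 24]
New median = 1
Delta = 1 - 2 = -1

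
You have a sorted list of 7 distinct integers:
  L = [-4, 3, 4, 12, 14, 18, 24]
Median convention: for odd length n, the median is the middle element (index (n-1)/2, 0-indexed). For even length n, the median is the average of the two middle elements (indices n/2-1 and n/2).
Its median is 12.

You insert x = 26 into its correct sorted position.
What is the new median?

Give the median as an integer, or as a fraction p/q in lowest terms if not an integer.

Answer: 13

Derivation:
Old list (sorted, length 7): [-4, 3, 4, 12, 14, 18, 24]
Old median = 12
Insert x = 26
Old length odd (7). Middle was index 3 = 12.
New length even (8). New median = avg of two middle elements.
x = 26: 7 elements are < x, 0 elements are > x.
New sorted list: [-4, 3, 4, 12, 14, 18, 24, 26]
New median = 13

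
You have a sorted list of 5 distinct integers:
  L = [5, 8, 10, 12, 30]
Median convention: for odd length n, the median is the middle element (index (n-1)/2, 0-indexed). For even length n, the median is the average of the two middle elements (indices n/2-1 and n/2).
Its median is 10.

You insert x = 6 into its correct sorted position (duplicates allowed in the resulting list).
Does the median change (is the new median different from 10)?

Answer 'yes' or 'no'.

Old median = 10
Insert x = 6
New median = 9
Changed? yes

Answer: yes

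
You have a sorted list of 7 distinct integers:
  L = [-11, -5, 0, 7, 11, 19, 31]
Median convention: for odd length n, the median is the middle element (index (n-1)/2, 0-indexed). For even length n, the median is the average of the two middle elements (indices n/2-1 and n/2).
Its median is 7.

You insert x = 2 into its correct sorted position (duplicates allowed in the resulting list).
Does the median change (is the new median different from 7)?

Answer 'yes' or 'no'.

Old median = 7
Insert x = 2
New median = 9/2
Changed? yes

Answer: yes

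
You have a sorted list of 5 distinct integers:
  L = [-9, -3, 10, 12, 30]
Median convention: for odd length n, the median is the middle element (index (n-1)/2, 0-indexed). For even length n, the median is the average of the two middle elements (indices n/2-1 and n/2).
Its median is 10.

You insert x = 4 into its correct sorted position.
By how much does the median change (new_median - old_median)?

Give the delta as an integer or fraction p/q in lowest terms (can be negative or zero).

Answer: -3

Derivation:
Old median = 10
After inserting x = 4: new sorted = [-9, -3, 4, 10, 12, 30]
New median = 7
Delta = 7 - 10 = -3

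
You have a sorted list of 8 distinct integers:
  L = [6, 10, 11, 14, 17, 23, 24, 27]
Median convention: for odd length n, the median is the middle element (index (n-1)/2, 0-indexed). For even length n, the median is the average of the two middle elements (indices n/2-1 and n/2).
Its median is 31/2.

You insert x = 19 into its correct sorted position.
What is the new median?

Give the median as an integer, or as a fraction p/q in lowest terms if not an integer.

Old list (sorted, length 8): [6, 10, 11, 14, 17, 23, 24, 27]
Old median = 31/2
Insert x = 19
Old length even (8). Middle pair: indices 3,4 = 14,17.
New length odd (9). New median = single middle element.
x = 19: 5 elements are < x, 3 elements are > x.
New sorted list: [6, 10, 11, 14, 17, 19, 23, 24, 27]
New median = 17

Answer: 17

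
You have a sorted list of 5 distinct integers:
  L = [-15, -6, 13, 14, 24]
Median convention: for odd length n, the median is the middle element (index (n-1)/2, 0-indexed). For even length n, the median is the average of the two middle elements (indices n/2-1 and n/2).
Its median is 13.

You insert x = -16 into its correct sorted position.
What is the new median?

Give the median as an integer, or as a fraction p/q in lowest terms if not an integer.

Answer: 7/2

Derivation:
Old list (sorted, length 5): [-15, -6, 13, 14, 24]
Old median = 13
Insert x = -16
Old length odd (5). Middle was index 2 = 13.
New length even (6). New median = avg of two middle elements.
x = -16: 0 elements are < x, 5 elements are > x.
New sorted list: [-16, -15, -6, 13, 14, 24]
New median = 7/2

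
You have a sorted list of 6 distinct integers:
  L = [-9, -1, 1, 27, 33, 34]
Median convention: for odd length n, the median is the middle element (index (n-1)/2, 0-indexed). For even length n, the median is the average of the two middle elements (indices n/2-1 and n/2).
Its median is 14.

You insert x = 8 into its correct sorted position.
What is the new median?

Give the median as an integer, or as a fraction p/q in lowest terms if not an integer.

Answer: 8

Derivation:
Old list (sorted, length 6): [-9, -1, 1, 27, 33, 34]
Old median = 14
Insert x = 8
Old length even (6). Middle pair: indices 2,3 = 1,27.
New length odd (7). New median = single middle element.
x = 8: 3 elements are < x, 3 elements are > x.
New sorted list: [-9, -1, 1, 8, 27, 33, 34]
New median = 8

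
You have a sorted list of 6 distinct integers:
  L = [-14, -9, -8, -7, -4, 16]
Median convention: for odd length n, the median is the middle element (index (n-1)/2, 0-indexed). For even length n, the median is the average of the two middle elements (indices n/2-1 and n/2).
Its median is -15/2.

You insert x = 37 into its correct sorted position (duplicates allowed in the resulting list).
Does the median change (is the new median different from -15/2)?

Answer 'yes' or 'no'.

Old median = -15/2
Insert x = 37
New median = -7
Changed? yes

Answer: yes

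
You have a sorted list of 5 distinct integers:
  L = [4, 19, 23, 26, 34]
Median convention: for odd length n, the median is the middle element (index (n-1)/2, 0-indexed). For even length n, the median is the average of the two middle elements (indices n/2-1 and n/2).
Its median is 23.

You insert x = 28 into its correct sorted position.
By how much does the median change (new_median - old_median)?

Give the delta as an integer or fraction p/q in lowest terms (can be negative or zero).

Old median = 23
After inserting x = 28: new sorted = [4, 19, 23, 26, 28, 34]
New median = 49/2
Delta = 49/2 - 23 = 3/2

Answer: 3/2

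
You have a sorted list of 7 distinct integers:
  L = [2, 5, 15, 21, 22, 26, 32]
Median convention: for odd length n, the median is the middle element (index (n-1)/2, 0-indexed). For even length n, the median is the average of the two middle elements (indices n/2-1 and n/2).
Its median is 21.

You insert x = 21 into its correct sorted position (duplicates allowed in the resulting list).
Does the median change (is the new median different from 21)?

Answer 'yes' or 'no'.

Answer: no

Derivation:
Old median = 21
Insert x = 21
New median = 21
Changed? no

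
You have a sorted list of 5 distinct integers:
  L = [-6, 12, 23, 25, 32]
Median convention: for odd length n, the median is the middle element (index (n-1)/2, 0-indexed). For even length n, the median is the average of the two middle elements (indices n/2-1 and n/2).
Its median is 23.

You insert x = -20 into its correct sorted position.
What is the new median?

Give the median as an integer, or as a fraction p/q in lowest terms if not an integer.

Answer: 35/2

Derivation:
Old list (sorted, length 5): [-6, 12, 23, 25, 32]
Old median = 23
Insert x = -20
Old length odd (5). Middle was index 2 = 23.
New length even (6). New median = avg of two middle elements.
x = -20: 0 elements are < x, 5 elements are > x.
New sorted list: [-20, -6, 12, 23, 25, 32]
New median = 35/2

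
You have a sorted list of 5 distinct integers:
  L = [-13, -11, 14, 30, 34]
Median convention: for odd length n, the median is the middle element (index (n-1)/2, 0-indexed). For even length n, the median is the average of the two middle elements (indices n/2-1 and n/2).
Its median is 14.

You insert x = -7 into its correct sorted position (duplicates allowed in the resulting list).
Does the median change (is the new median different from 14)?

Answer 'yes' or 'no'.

Old median = 14
Insert x = -7
New median = 7/2
Changed? yes

Answer: yes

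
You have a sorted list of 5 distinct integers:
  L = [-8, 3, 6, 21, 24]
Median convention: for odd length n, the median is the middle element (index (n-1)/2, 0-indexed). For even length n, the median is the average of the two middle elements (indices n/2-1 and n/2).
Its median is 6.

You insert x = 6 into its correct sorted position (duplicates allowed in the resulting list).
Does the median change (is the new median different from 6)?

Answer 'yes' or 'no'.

Answer: no

Derivation:
Old median = 6
Insert x = 6
New median = 6
Changed? no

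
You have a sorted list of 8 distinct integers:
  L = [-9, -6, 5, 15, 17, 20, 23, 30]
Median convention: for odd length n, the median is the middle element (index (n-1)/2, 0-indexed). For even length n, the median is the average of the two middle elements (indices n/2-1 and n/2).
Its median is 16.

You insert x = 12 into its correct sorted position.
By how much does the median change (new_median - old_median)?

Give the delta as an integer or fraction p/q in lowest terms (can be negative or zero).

Answer: -1

Derivation:
Old median = 16
After inserting x = 12: new sorted = [-9, -6, 5, 12, 15, 17, 20, 23, 30]
New median = 15
Delta = 15 - 16 = -1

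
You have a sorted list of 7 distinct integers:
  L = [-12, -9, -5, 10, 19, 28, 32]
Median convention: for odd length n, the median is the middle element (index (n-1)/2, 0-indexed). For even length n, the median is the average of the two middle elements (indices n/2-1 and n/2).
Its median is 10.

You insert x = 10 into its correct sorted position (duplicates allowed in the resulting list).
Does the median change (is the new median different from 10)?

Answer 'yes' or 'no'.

Answer: no

Derivation:
Old median = 10
Insert x = 10
New median = 10
Changed? no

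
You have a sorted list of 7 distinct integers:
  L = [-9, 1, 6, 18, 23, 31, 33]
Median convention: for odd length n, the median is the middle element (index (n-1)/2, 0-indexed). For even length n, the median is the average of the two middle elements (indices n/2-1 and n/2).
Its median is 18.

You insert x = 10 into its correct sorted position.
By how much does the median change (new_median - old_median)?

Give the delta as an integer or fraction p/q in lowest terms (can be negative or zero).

Answer: -4

Derivation:
Old median = 18
After inserting x = 10: new sorted = [-9, 1, 6, 10, 18, 23, 31, 33]
New median = 14
Delta = 14 - 18 = -4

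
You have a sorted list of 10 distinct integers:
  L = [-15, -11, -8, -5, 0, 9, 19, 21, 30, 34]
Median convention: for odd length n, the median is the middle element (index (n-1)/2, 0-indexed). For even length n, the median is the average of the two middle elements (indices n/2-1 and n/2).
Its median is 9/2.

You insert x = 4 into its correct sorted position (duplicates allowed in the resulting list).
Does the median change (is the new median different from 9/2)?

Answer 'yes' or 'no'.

Answer: yes

Derivation:
Old median = 9/2
Insert x = 4
New median = 4
Changed? yes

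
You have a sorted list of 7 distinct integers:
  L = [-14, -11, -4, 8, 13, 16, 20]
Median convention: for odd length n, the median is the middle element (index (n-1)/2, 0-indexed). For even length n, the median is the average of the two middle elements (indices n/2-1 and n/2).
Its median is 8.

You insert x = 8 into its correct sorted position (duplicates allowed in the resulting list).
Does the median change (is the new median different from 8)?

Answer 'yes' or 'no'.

Old median = 8
Insert x = 8
New median = 8
Changed? no

Answer: no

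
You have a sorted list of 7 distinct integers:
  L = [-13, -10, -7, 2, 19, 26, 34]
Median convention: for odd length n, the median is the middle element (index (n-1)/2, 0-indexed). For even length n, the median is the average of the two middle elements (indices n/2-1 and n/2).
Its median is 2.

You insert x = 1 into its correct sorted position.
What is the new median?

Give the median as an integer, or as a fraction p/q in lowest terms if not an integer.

Answer: 3/2

Derivation:
Old list (sorted, length 7): [-13, -10, -7, 2, 19, 26, 34]
Old median = 2
Insert x = 1
Old length odd (7). Middle was index 3 = 2.
New length even (8). New median = avg of two middle elements.
x = 1: 3 elements are < x, 4 elements are > x.
New sorted list: [-13, -10, -7, 1, 2, 19, 26, 34]
New median = 3/2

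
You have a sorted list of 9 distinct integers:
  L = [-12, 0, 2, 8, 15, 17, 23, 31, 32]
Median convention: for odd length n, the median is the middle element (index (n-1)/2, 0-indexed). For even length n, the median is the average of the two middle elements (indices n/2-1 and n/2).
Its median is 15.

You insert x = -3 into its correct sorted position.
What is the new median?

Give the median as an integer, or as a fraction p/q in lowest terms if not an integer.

Answer: 23/2

Derivation:
Old list (sorted, length 9): [-12, 0, 2, 8, 15, 17, 23, 31, 32]
Old median = 15
Insert x = -3
Old length odd (9). Middle was index 4 = 15.
New length even (10). New median = avg of two middle elements.
x = -3: 1 elements are < x, 8 elements are > x.
New sorted list: [-12, -3, 0, 2, 8, 15, 17, 23, 31, 32]
New median = 23/2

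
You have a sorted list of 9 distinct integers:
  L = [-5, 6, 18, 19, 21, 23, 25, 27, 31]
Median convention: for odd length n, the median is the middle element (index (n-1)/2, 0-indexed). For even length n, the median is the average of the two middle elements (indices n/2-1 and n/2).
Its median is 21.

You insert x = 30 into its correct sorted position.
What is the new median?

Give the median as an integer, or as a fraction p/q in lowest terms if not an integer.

Old list (sorted, length 9): [-5, 6, 18, 19, 21, 23, 25, 27, 31]
Old median = 21
Insert x = 30
Old length odd (9). Middle was index 4 = 21.
New length even (10). New median = avg of two middle elements.
x = 30: 8 elements are < x, 1 elements are > x.
New sorted list: [-5, 6, 18, 19, 21, 23, 25, 27, 30, 31]
New median = 22

Answer: 22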